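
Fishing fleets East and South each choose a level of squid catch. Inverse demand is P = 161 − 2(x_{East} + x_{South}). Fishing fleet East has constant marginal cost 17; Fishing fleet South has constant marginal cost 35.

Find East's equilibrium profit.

Fishing fleet East's profit: π = x_{East}(161 − 2(x_{East} + x_{South})) − 17x_{East}.
∂π/∂x_{East} = 144 − 4x_{East} − 2x_{South} = 0, so x_{East} = 36 − 0.5x_{South}.
By the same steps for South: x_{South} = 31.5 − 0.5x_{East}.
Plugging x_{South} into East's best response: x_{East} = 36 − 0.5(31.5 − 0.5x_{East}) ⇒ 0.75x_{East} = 20.25, so x_{East} = 27.
Then x_{South} = 31.5 − 0.5·27 = 18.
Price P = 161 − 2·45 = 71.
East's profit: (71 − 17)·27 = 1458.

1458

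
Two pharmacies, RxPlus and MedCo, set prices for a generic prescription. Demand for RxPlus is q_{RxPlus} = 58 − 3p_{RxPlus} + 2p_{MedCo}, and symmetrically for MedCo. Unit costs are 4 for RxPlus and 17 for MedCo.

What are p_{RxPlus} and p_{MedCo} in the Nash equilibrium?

19.9375, 24.8125

RxPlus's profit: π = (p_{RxPlus} − 4)(58 − 3p_{RxPlus} + 2p_{MedCo}).
∂π/∂p_{RxPlus} = 70 − 6p_{RxPlus} + 2p_{MedCo} = 0 ⇒ p_{RxPlus} = 35/3 + (1/3)p_{MedCo}.
Similarly p_{MedCo} = 109/6 + (1/3)p_{RxPlus}.
Substituting the second reaction function into the first: p_{RxPlus} = 35/3 + (1/3)(109/6 + (1/3)p_{RxPlus}), which gives (8/9)p_{RxPlus} = 319/18 ⇒ p_{RxPlus} = 19.9375.
Then p_{MedCo} = 109/6 + (1/3)·19.9375 = 24.8125.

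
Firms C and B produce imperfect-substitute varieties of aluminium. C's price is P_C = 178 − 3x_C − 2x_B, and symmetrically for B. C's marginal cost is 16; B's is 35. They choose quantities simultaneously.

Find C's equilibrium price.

80.3125

Firm C's profit: π = x_C(178 − 3x_C − 2x_B) − 16x_C.
∂π/∂x_C = 162 − 6x_C − 2x_B = 0 ⇒ x_C = 27 − (1/3)x_B.
Similarly x_B = 143/6 − (1/3)x_C.
Plugging x_B into C's best response: x_C = 27 − (1/3)(143/6 − (1/3)x_C) ⇒ (8/9)x_C = 343/18, so x_C = 21.4375.
Then x_B = 143/6 − (1/3)·21.4375 = 16.6875.
P_C = 178 − 3·21.4375 − 2·16.6875 = 80.3125.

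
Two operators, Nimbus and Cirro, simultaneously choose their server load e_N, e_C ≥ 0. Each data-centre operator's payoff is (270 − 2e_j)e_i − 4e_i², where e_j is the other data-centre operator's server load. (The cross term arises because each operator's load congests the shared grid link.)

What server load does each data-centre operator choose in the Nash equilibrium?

Nimbus's payoff is (270 − 2e_C)e_N − 4e_N².
∂π/∂e_N = 270 − 2e_C − 8e_N = 0, so e_N = 33.75 − 0.25e_C.
Setting e_N = e_C in the reaction function: e_N = 33.75 − 0.25e_N, so e_N = 33.75 / 1.25 = 27.

27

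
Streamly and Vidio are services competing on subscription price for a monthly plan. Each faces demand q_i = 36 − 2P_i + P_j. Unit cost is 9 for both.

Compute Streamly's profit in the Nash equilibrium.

Streamly's profit: π = (P_{Streamly} − 9)(36 − 2P_{Streamly} + P_{Vidio}).
∂π/∂P_{Streamly} = 54 − 4P_{Streamly} + P_{Vidio} = 0 ⇒ P_{Streamly} = 13.5 + 0.25P_{Vidio}.
By symmetry P_{Vidio} = P_{Streamly}; substituting into the reaction function, 0.75P_{Streamly} = 13.5 and P_{Streamly} = 18.
q_{Streamly} = 36 − 2·18 + 18 = 18.
Profit = (18 − 9)·18 = 162.

162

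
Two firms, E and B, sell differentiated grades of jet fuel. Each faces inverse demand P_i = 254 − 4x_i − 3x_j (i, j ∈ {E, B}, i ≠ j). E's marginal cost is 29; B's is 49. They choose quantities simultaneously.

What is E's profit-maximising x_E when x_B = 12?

23.625

Firm E's profit: π = x_E(254 − 4x_E − 3x_B) − 29x_E.
∂π/∂x_E = 225 − 8x_E − 3x_B = 0 ⇒ x_E = 28.125 − 0.375x_B.
At x_B = 12: x_E = 28.125 − 0.375·12 = 23.625.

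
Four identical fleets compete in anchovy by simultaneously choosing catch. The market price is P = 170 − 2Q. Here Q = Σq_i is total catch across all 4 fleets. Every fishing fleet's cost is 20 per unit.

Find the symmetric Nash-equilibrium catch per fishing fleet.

A representative fishing fleet's profit is π_i = q_i(170 − 2Q) − 20q_i, with Q = q_i + Σ_{j≠i} q_j.
First-order condition: 150 − 4q_i − 2Σ_{j≠i} q_j = 0.
With identical fishing fleets, set every q_j = q: then 150 − 4q − 6q = 0, i.e. q = 150/10 = 15.

15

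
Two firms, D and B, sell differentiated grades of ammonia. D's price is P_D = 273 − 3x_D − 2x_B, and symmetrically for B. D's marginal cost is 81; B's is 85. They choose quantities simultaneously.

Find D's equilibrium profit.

Firm D's profit: π = x_D(273 − 3x_D − 2x_B) − 81x_D.
∂π/∂x_D = 192 − 6x_D − 2x_B = 0 ⇒ x_D = 32 − (1/3)x_B.
Similarly x_B = 94/3 − (1/3)x_D.
Solving the two reaction functions simultaneously: (1 − (−1/3)(−1/3))x_D = 32 − (1/3)·(94/3), so (8/9)x_D = 194/9 and x_D = 24.25.
Then x_B = 94/3 − (1/3)·24.25 = 23.25.
P_D = 273 − 3·24.25 − 2·23.25 = 153.75.
Profit = (153.75 − 81)·24.25 = 1764.1875.

1764.1875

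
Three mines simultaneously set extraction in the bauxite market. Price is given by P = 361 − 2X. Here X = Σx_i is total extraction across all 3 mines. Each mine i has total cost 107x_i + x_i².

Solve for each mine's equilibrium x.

25.4

A representative mine's profit is π_i = x_i(361 − 2X) − 107x_i − x_i², with X = x_i + Σ_{j≠i} x_j.
First-order condition: 254 − 6x_i − 2Σ_{j≠i} x_j = 0.
In a symmetric equilibrium every mine chooses the same x, so Σ_{j≠i} x_j = 2x. The condition becomes 254 − 10x = 0, giving x = 254/10 = 25.4.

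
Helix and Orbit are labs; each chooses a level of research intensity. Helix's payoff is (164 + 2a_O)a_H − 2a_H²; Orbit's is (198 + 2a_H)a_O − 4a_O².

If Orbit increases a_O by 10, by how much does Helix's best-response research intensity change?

Expanding Helix's payoff: 164a_H + 2a_Oa_H − 2a_H².
∂π/∂a_H = 164 + 2a_O − 4a_H = 0, so a_H = 41 + 0.5a_O.
The reaction-function slope is 0.5, so a 10-unit rise in a_O moves a_H by 0.5 × 10 = 5. Helix's best response rises — the actions are strategic complements.

5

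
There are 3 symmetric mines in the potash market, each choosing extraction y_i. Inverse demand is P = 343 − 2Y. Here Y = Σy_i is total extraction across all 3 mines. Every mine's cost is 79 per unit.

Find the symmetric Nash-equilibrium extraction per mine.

A representative mine's profit is π_i = y_i(343 − 2Y) − 79y_i, with Y = y_i + Σ_{j≠i} y_j.
First-order condition: 264 − 4y_i − 2Σ_{j≠i} y_j = 0.
With identical mines, set every y_j = y: then 264 − 4y − 4y = 0, i.e. y = 264/8 = 33.

33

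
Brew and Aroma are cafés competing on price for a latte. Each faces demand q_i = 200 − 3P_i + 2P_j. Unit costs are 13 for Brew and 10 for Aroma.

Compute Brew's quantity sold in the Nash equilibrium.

138.5625

Brew's profit: π = (P_{Brew} − 13)(200 − 3P_{Brew} + 2P_{Aroma}).
∂π/∂P_{Brew} = 239 − 6P_{Brew} + 2P_{Aroma} = 0 ⇒ P_{Brew} = 239/6 + (1/3)P_{Aroma}.
Similarly P_{Aroma} = 115/3 + (1/3)P_{Brew}.
Plugging P_{Aroma} into Brew's best response: P_{Brew} = 239/6 + (1/3)(115/3 + (1/3)P_{Brew}) ⇒ (8/9)P_{Brew} = 947/18, so P_{Brew} = 59.1875.
Then P_{Aroma} = 115/3 + (1/3)·59.1875 = 58.0625.
q_{Brew} = 200 − 3·59.1875 + 2·58.0625 = 138.5625.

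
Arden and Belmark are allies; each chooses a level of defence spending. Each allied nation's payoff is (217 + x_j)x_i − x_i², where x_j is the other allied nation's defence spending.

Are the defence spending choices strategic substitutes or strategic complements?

Arden's payoff is (217 + x_B)x_A − x_A².
∂π/∂x_A = 217 + x_B − 2x_A = 0, so x_A = 108.5 + 0.5x_B.
The best-response slope dx_A/dx_B = 0.5 > 0: the reaction function is upward-sloping, so the choices are strategic complements.

strategic complements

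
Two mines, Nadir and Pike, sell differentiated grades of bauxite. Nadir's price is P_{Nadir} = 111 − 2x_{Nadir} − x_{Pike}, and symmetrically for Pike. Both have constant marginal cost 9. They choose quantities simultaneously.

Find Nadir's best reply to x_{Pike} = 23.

19.75

Mine Nadir's profit: π = x_{Nadir}(111 − 2x_{Nadir} − x_{Pike}) − 9x_{Nadir}.
∂π/∂x_{Nadir} = 102 − 4x_{Nadir} − x_{Pike} = 0 ⇒ x_{Nadir} = 25.5 − 0.25x_{Pike}.
At x_{Pike} = 23: x_{Nadir} = 25.5 − 0.25·23 = 19.75.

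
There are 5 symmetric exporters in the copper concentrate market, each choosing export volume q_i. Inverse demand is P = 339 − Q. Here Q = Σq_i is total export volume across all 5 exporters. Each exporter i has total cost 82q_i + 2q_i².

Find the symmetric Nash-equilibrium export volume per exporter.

25.7

A representative exporter's profit is π_i = q_i(339 − Q) − 82q_i − 2q_i², with Q = q_i + Σ_{j≠i} q_j.
First-order condition: 257 − 6q_i − Σ_{j≠i} q_j = 0.
In a symmetric equilibrium every exporter chooses the same q, so Σ_{j≠i} q_j = 4q. The condition becomes 257 − 10q = 0, giving q = 257/10 = 25.7.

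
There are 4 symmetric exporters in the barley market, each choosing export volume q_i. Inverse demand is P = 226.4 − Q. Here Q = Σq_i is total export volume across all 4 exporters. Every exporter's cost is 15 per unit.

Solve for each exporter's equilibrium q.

A representative exporter's profit is π_i = q_i(226.4 − Q) − 15q_i, with Q = q_i + Σ_{j≠i} q_j.
First-order condition: 211.4 − 2q_i − Σ_{j≠i} q_j = 0.
Imposing symmetry (q_j = q for all j) turns Σ_{j≠i} q_j into 3q, so 211.4 = 5q and q = 42.28.

42.28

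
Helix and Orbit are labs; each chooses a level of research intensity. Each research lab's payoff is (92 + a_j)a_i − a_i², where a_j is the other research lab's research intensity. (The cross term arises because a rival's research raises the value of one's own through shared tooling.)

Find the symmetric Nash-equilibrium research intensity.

92

Helix's payoff is (92 + a_O)a_H − a_H².
∂π/∂a_H = 92 + a_O − 2a_H = 0, so a_H = 46 + 0.5a_O.
By symmetry a_O = a_H; substituting into the reaction function, 0.5a_H = 46 and a_H = 92.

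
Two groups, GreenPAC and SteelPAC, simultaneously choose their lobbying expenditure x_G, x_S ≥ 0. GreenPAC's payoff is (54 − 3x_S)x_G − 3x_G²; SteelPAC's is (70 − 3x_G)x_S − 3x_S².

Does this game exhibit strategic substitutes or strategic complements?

Expanding GreenPAC's payoff: 54x_G − 3x_Sx_G − 3x_G².
∂π/∂x_G = 54 − 3x_S − 6x_G = 0, so x_G = 9 − 0.5x_S.
The best-response slope dx_G/dx_S = −0.5 < 0: the reaction function is downward-sloping, so the choices are strategic substitutes.

strategic substitutes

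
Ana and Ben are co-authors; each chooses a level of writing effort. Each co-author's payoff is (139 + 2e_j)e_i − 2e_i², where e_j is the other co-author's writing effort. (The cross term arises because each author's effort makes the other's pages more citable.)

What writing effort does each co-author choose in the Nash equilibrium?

Ana's payoff is (139 + 2e_B)e_A − 2e_A².
∂π/∂e_A = 139 + 2e_B − 4e_A = 0, so e_A = 34.75 + 0.5e_B.
By symmetry e_B = e_A; substituting into the reaction function, 0.5e_A = 34.75 and e_A = 69.5.

69.5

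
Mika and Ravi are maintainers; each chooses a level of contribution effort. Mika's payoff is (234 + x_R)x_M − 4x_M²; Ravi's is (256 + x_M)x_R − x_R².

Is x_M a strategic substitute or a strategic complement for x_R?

Expanding Mika's payoff: 234x_M + x_Rx_M − 4x_M².
∂π/∂x_M = 234 + x_R − 8x_M = 0, so x_M = 29.25 + 0.125x_R.
The best-response slope dx_M/dx_R = 0.125 > 0: the reaction function is upward-sloping, so the choices are strategic complements.

strategic complements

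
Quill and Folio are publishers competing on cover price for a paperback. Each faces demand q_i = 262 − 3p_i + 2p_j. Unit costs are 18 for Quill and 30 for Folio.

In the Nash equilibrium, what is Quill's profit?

12001.6875

Quill's profit: π = (p_{Quill} − 18)(262 − 3p_{Quill} + 2p_{Folio}).
∂π/∂p_{Quill} = 316 − 6p_{Quill} + 2p_{Folio} = 0 ⇒ p_{Quill} = 158/3 + (1/3)p_{Folio}.
Similarly p_{Folio} = 176/3 + (1/3)p_{Quill}.
Solving the two reaction functions simultaneously: (1 − (1/3)(1/3))p_{Quill} = 158/3 + (1/3)·(176/3), so (8/9)p_{Quill} = 650/9 and p_{Quill} = 81.25.
Then p_{Folio} = 176/3 + (1/3)·81.25 = 85.75.
q_{Quill} = 262 − 3·81.25 + 2·85.75 = 189.75.
Profit = (81.25 − 18)·189.75 = 12001.6875.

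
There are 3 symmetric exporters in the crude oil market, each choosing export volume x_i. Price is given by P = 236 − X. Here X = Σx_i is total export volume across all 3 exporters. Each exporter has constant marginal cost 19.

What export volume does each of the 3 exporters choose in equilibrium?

54.25

A representative exporter's profit is π_i = x_i(236 − X) − 19x_i, with X = x_i + Σ_{j≠i} x_j.
First-order condition: 217 − 2x_i − Σ_{j≠i} x_j = 0.
With identical exporters, set every x_j = x: then 217 − 2x − 2x = 0, i.e. x = 217/4 = 54.25.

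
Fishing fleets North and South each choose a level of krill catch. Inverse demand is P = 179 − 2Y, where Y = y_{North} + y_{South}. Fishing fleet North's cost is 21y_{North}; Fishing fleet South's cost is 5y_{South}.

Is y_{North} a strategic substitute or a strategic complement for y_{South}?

strategic substitutes

Fishing fleet North's profit: π = y_{North}(179 − 2(y_{North} + y_{South})) − 21y_{North}.
∂π/∂y_{North} = 158 − 4y_{North} − 2y_{South} = 0, so y_{North} = 39.5 − 0.5y_{South}.
The best-response slope dy_{North}/dy_{South} = −0.5 < 0: the reaction function is downward-sloping, so the choices are strategic substitutes.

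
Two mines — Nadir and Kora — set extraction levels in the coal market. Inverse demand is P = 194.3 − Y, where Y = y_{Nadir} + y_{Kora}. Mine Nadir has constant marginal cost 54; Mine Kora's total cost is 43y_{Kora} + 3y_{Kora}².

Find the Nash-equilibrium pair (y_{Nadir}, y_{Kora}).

Mine Nadir's profit: π = y_{Nadir}(194.3 − (y_{Nadir} + y_{Kora})) − 54y_{Nadir}.
∂π/∂y_{Nadir} = 140.3 − 2y_{Nadir} − y_{Kora} = 0, so y_{Nadir} = 70.15 − 0.5y_{Kora}.
For Kora: ∂π/∂y_{Kora} = 151.3 − 8y_{Kora} − y_{Nadir} = 0 ⇒ y_{Kora} = 18.9125 − 0.125y_{Nadir}.
Substituting the second reaction function into the first: y_{Nadir} = 70.15 − 0.5(18.9125 − 0.125y_{Nadir}), which gives 0.9375y_{Nadir} = 9711/160 ⇒ y_{Nadir} = 64.74.
Then y_{Kora} = 18.9125 − 0.125·64.74 = 10.82.

64.74, 10.82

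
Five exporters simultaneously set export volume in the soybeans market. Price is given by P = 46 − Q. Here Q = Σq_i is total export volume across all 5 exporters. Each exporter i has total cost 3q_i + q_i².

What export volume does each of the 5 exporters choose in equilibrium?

5.375

A representative exporter's profit is π_i = q_i(46 − Q) − 3q_i − q_i², with Q = q_i + Σ_{j≠i} q_j.
First-order condition: 43 − 4q_i − Σ_{j≠i} q_j = 0.
Imposing symmetry (q_j = q for all j) turns Σ_{j≠i} q_j into 4q, so 43 = 8q and q = 5.375.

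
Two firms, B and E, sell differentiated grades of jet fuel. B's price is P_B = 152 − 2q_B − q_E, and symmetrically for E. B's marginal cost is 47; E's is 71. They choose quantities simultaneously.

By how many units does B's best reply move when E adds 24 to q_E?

Firm B's profit: π = q_B(152 − 2q_B − q_E) − 47q_B.
∂π/∂q_B = 105 − 4q_B − q_E = 0 ⇒ q_B = 26.25 − 0.25q_E.
The reaction-function slope is −0.25, so a 24-unit rise in q_E moves q_B by −0.25 × 24 = −6. B's best response falls — the actions are strategic substitutes.

-6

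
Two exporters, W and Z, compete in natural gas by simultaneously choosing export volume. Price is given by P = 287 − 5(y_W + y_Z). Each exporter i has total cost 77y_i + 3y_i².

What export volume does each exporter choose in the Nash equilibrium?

10

Exporter W's profit: π = y_W(287 − 5(y_W + y_Z)) − 77y_W − 3y_W².
∂π/∂y_W = 210 − 16y_W − 5y_Z = 0, so y_W = 13.125 − 0.3125y_Z.
The game is symmetric, so in equilibrium y_Z = y_W: the reaction function gives 1.3125y_W = 13.125, hence y_W = 10.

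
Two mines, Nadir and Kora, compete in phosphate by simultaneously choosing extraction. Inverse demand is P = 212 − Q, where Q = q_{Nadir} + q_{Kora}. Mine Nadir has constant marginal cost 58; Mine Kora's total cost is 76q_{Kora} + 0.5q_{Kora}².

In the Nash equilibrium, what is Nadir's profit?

Mine Nadir's profit: π = q_{Nadir}(212 − (q_{Nadir} + q_{Kora})) − 58q_{Nadir}.
∂π/∂q_{Nadir} = 154 − 2q_{Nadir} − q_{Kora} = 0, so q_{Nadir} = 77 − 0.5q_{Kora}.
For Kora: ∂π/∂q_{Kora} = 136 − 3q_{Kora} − q_{Nadir} = 0 ⇒ q_{Kora} = 136/3 − (1/3)q_{Nadir}.
Substituting the second reaction function into the first: q_{Nadir} = 77 − 0.5(136/3 − (1/3)q_{Nadir}), which gives (5/6)q_{Nadir} = 163/3 ⇒ q_{Nadir} = 65.2.
Then q_{Kora} = 136/3 − (1/3)·65.2 = 23.6.
Price P = 212 − 88.8 = 123.2.
Nadir's profit: (123.2 − 58)·65.2 = 4251.04.

4251.04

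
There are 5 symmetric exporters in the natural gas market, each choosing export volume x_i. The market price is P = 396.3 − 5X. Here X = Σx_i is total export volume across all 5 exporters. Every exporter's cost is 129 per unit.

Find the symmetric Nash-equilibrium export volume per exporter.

A representative exporter's profit is π_i = x_i(396.3 − 5X) − 129x_i, with X = x_i + Σ_{j≠i} x_j.
First-order condition: 267.3 − 10x_i − 5Σ_{j≠i} x_j = 0.
In a symmetric equilibrium every exporter chooses the same x, so Σ_{j≠i} x_j = 4x. The condition becomes 267.3 − 30x = 0, giving x = 267.3/30 = 8.91.

8.91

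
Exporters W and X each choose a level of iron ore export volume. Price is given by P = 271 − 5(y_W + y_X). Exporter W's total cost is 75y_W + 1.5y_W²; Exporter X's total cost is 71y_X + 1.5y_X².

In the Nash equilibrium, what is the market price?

161

Exporter W's profit: π = y_W(271 − 5(y_W + y_X)) − 75y_W − 1.5y_W².
∂π/∂y_W = 196 − 13y_W − 5y_X = 0, so y_W = 196/13 − (5/13)y_X.
By the same steps for X: y_X = 200/13 − (5/13)y_W.
Substituting the second reaction function into the first: y_W = 196/13 − (5/13)(200/13 − (5/13)y_W), which gives (144/169)y_W = 1548/169 ⇒ y_W = 10.75.
Then y_X = 200/13 − (5/13)·10.75 = 11.25.
Equilibrium price: P = 271 − 5·22 = 161.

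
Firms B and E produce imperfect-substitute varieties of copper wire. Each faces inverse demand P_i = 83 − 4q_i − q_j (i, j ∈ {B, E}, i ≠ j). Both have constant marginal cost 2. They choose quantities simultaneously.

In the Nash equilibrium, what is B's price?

Firm B's profit: π = q_B(83 − 4q_B − q_E) − 2q_B.
∂π/∂q_B = 81 − 8q_B − q_E = 0 ⇒ q_B = 10.125 − 0.125q_E.
Setting q_B = q_E in the reaction function: q_B = 10.125 − 0.125q_B, so q_B = 10.125 / 1.125 = 9.
P_B = 83 − 4·9 − 9 = 38.

38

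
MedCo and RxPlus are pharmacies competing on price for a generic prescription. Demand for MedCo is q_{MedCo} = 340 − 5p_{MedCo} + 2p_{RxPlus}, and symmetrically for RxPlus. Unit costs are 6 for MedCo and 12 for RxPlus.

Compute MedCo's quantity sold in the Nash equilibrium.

204.375

MedCo's profit: π = (p_{MedCo} − 6)(340 − 5p_{MedCo} + 2p_{RxPlus}).
∂π/∂p_{MedCo} = 370 − 10p_{MedCo} + 2p_{RxPlus} = 0 ⇒ p_{MedCo} = 37 + 0.2p_{RxPlus}.
Similarly p_{RxPlus} = 40 + 0.2p_{MedCo}.
Solving the two reaction functions simultaneously: (1 − (0.2)(0.2))p_{MedCo} = 37 + 0.2·40, so 0.96p_{MedCo} = 45 and p_{MedCo} = 46.875.
Then p_{RxPlus} = 40 + 0.2·46.875 = 49.375.
q_{MedCo} = 340 − 5·46.875 + 2·49.375 = 204.375.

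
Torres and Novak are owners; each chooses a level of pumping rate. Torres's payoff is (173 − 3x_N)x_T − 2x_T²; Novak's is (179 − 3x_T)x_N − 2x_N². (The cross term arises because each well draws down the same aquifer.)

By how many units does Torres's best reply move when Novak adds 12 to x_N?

Expanding Torres's payoff: 173x_T − 3x_Nx_T − 2x_T².
∂π/∂x_T = 173 − 3x_N − 4x_T = 0, so x_T = 43.25 − 0.75x_N.
The reaction-function slope is −0.75, so a 12-unit rise in x_N moves x_T by −0.75 × 12 = −9. Torres's best response falls — the actions are strategic substitutes.

-9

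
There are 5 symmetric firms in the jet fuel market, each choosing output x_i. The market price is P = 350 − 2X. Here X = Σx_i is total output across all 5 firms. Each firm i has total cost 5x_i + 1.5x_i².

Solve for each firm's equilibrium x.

A representative firm's profit is π_i = x_i(350 − 2X) − 5x_i − 1.5x_i², with X = x_i + Σ_{j≠i} x_j.
First-order condition: 345 − 7x_i − 2Σ_{j≠i} x_j = 0.
With identical firms, set every x_j = x: then 345 − 7x − 8x = 0, i.e. x = 345/15 = 23.

23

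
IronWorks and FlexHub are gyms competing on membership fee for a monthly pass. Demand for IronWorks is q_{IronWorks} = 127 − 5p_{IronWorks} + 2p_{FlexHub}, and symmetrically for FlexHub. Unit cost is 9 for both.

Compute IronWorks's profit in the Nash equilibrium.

781.25

IronWorks's profit: π = (p_{IronWorks} − 9)(127 − 5p_{IronWorks} + 2p_{FlexHub}).
∂π/∂p_{IronWorks} = 172 − 10p_{IronWorks} + 2p_{FlexHub} = 0 ⇒ p_{IronWorks} = 17.2 + 0.2p_{FlexHub}.
Setting p_{IronWorks} = p_{FlexHub} in the reaction function: p_{IronWorks} = 17.2 + 0.2p_{IronWorks}, so p_{IronWorks} = 17.2 / 0.8 = 21.5.
q_{IronWorks} = 127 − 5·21.5 + 2·21.5 = 62.5.
Profit = (21.5 − 9)·62.5 = 781.25.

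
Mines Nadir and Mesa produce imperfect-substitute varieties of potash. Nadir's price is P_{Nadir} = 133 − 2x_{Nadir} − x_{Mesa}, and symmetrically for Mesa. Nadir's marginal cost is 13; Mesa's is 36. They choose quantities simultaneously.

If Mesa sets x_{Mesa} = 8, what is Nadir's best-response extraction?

28

Mine Nadir's profit: π = x_{Nadir}(133 − 2x_{Nadir} − x_{Mesa}) − 13x_{Nadir}.
∂π/∂x_{Nadir} = 120 − 4x_{Nadir} − x_{Mesa} = 0 ⇒ x_{Nadir} = 30 − 0.25x_{Mesa}.
At x_{Mesa} = 8: x_{Nadir} = 30 − 0.25·8 = 28.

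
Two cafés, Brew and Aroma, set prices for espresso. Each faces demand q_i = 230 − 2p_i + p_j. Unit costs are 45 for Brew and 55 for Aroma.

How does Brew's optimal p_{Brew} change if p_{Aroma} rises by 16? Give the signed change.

Brew's profit: π = (p_{Brew} − 45)(230 − 2p_{Brew} + p_{Aroma}).
∂π/∂p_{Brew} = 320 − 4p_{Brew} + p_{Aroma} = 0 ⇒ p_{Brew} = 80 + 0.25p_{Aroma}.
The reaction-function slope is 0.25, so a 16-unit rise in p_{Aroma} moves p_{Brew} by 0.25 × 16 = 4. Brew's best response rises — the actions are strategic complements.

4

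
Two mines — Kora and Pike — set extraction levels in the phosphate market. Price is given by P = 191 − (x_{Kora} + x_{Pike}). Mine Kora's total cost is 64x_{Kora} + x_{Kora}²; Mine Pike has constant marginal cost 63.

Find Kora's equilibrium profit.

648

Mine Kora's profit: π = x_{Kora}(191 − (x_{Kora} + x_{Pike})) − 64x_{Kora} − x_{Kora}².
∂π/∂x_{Kora} = 127 − 4x_{Kora} − x_{Pike} = 0, so x_{Kora} = 31.75 − 0.25x_{Pike}.
For Pike: ∂π/∂x_{Pike} = 128 − 2x_{Pike} − x_{Kora} = 0 ⇒ x_{Pike} = 64 − 0.5x_{Kora}.
Plugging x_{Pike} into Kora's best response: x_{Kora} = 31.75 − 0.25(64 − 0.5x_{Kora}) ⇒ 0.875x_{Kora} = 15.75, so x_{Kora} = 18.
Then x_{Pike} = 64 − 0.5·18 = 55.
Price P = 191 − 73 = 118.
Kora's profit: (118 − 64)·18 − (18)² = 648.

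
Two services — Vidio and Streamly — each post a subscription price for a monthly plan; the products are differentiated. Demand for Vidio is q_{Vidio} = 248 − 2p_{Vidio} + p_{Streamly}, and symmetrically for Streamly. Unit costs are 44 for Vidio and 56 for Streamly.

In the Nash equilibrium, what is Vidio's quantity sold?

Vidio's profit: π = (p_{Vidio} − 44)(248 − 2p_{Vidio} + p_{Streamly}).
∂π/∂p_{Vidio} = 336 − 4p_{Vidio} + p_{Streamly} = 0 ⇒ p_{Vidio} = 84 + 0.25p_{Streamly}.
Similarly p_{Streamly} = 90 + 0.25p_{Vidio}.
Solving the two reaction functions simultaneously: (1 − (0.25)(0.25))p_{Vidio} = 84 + 0.25·90, so 0.9375p_{Vidio} = 106.5 and p_{Vidio} = 113.6.
Then p_{Streamly} = 90 + 0.25·113.6 = 118.4.
q_{Vidio} = 248 − 2·113.6 + 118.4 = 139.2.

139.2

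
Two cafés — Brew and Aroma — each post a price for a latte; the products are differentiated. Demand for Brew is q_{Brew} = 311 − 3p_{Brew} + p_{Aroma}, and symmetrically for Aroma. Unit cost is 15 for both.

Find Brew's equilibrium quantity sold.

Brew's profit: π = (p_{Brew} − 15)(311 − 3p_{Brew} + p_{Aroma}).
∂π/∂p_{Brew} = 356 − 6p_{Brew} + p_{Aroma} = 0 ⇒ p_{Brew} = 178/3 + (1/6)p_{Aroma}.
By symmetry p_{Aroma} = p_{Brew}; substituting into the reaction function, (5/6)p_{Brew} = 178/3 and p_{Brew} = 71.2.
q_{Brew} = 311 − 3·71.2 + 71.2 = 168.6.

168.6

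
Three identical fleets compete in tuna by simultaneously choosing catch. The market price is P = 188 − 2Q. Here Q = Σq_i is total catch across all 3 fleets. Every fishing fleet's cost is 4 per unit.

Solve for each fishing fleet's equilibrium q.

A representative fishing fleet's profit is π_i = q_i(188 − 2Q) − 4q_i, with Q = q_i + Σ_{j≠i} q_j.
First-order condition: 184 − 4q_i − 2Σ_{j≠i} q_j = 0.
In a symmetric equilibrium every fishing fleet chooses the same q, so Σ_{j≠i} q_j = 2q. The condition becomes 184 − 8q = 0, giving q = 184/8 = 23.

23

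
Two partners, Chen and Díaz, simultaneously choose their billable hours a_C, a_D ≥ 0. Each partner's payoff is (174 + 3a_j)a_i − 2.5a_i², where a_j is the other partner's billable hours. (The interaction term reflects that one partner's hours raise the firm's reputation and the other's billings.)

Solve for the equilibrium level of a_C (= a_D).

Chen's payoff is (174 + 3a_D)a_C − 2.5a_C².
∂π/∂a_C = 174 + 3a_D − 5a_C = 0, so a_C = 34.8 + 0.6a_D.
Setting a_C = a_D in the reaction function: a_C = 34.8 + 0.6a_C, so a_C = 34.8 / 0.4 = 87.

87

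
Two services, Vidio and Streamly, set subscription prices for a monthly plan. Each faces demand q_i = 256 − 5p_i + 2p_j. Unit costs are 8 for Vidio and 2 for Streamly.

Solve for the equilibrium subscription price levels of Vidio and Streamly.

Vidio's profit: π = (p_{Vidio} − 8)(256 − 5p_{Vidio} + 2p_{Streamly}).
∂π/∂p_{Vidio} = 296 − 10p_{Vidio} + 2p_{Streamly} = 0 ⇒ p_{Vidio} = 29.6 + 0.2p_{Streamly}.
Similarly p_{Streamly} = 26.6 + 0.2p_{Vidio}.
Solving the two reaction functions simultaneously: (1 − (0.2)(0.2))p_{Vidio} = 29.6 + 0.2·26.6, so 0.96p_{Vidio} = 34.92 and p_{Vidio} = 36.375.
Then p_{Streamly} = 26.6 + 0.2·36.375 = 33.875.

36.375, 33.875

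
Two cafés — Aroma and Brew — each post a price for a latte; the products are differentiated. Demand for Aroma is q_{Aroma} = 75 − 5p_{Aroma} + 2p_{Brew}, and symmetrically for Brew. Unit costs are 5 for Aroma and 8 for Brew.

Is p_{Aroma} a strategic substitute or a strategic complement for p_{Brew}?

Aroma's profit: π = (p_{Aroma} − 5)(75 − 5p_{Aroma} + 2p_{Brew}).
∂π/∂p_{Aroma} = 100 − 10p_{Aroma} + 2p_{Brew} = 0 ⇒ p_{Aroma} = 10 + 0.2p_{Brew}.
The best-response slope dp_{Aroma}/dp_{Brew} = 0.2 > 0: the reaction function is upward-sloping, so the choices are strategic complements.

strategic complements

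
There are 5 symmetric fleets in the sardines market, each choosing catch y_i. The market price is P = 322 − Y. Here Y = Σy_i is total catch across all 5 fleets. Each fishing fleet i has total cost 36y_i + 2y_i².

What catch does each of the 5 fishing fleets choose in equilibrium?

A representative fishing fleet's profit is π_i = y_i(322 − Y) − 36y_i − 2y_i², with Y = y_i + Σ_{j≠i} y_j.
First-order condition: 286 − 6y_i − Σ_{j≠i} y_j = 0.
In a symmetric equilibrium every fishing fleet chooses the same y, so Σ_{j≠i} y_j = 4y. The condition becomes 286 − 10y = 0, giving y = 286/10 = 28.6.

28.6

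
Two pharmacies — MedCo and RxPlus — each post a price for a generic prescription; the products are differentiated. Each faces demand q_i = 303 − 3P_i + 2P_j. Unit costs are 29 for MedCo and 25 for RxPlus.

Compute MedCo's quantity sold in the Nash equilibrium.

MedCo's profit: π = (P_{MedCo} − 29)(303 − 3P_{MedCo} + 2P_{RxPlus}).
∂π/∂P_{MedCo} = 390 − 6P_{MedCo} + 2P_{RxPlus} = 0 ⇒ P_{MedCo} = 65 + (1/3)P_{RxPlus}.
Similarly P_{RxPlus} = 63 + (1/3)P_{MedCo}.
Solving the two reaction functions simultaneously: (1 − (1/3)(1/3))P_{MedCo} = 65 + (1/3)·63, so (8/9)P_{MedCo} = 86 and P_{MedCo} = 96.75.
Then P_{RxPlus} = 63 + (1/3)·96.75 = 95.25.
q_{MedCo} = 303 − 3·96.75 + 2·95.25 = 203.25.

203.25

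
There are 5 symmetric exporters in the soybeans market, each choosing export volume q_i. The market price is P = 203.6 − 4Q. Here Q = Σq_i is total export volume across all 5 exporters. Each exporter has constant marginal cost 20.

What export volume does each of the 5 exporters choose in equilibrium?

7.65

A representative exporter's profit is π_i = q_i(203.6 − 4Q) − 20q_i, with Q = q_i + Σ_{j≠i} q_j.
First-order condition: 183.6 − 8q_i − 4Σ_{j≠i} q_j = 0.
In a symmetric equilibrium every exporter chooses the same q, so Σ_{j≠i} q_j = 4q. The condition becomes 183.6 − 24q = 0, giving q = 183.6/24 = 7.65.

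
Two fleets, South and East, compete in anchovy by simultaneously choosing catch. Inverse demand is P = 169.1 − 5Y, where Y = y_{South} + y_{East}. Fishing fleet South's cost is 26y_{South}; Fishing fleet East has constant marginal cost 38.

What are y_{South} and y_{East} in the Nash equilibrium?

Fishing fleet South's profit: π = y_{South}(169.1 − 5(y_{South} + y_{East})) − 26y_{South}.
∂π/∂y_{South} = 143.1 − 10y_{South} − 5y_{East} = 0, so y_{South} = 14.31 − 0.5y_{East}.
By the same steps for East: y_{East} = 13.11 − 0.5y_{South}.
Substituting the second reaction function into the first: y_{South} = 14.31 − 0.5(13.11 − 0.5y_{South}), which gives 0.75y_{South} = 7.755 ⇒ y_{South} = 10.34.
Then y_{East} = 13.11 − 0.5·10.34 = 7.94.

10.34, 7.94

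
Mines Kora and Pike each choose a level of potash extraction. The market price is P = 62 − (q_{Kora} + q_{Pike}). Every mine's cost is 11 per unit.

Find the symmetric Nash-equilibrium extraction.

Mine Kora's profit: π = q_{Kora}(62 − (q_{Kora} + q_{Pike})) − 11q_{Kora}.
∂π/∂q_{Kora} = 51 − 2q_{Kora} − q_{Pike} = 0, so q_{Kora} = 25.5 − 0.5q_{Pike}.
The game is symmetric, so in equilibrium q_{Pike} = q_{Kora}: the reaction function gives 1.5q_{Kora} = 25.5, hence q_{Kora} = 17.

17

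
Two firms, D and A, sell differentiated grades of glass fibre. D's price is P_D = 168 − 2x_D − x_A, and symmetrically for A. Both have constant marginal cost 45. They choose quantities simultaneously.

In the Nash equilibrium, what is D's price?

94.2

Firm D's profit: π = x_D(168 − 2x_D − x_A) − 45x_D.
∂π/∂x_D = 123 − 4x_D − x_A = 0 ⇒ x_D = 30.75 − 0.25x_A.
Setting x_D = x_A in the reaction function: x_D = 30.75 − 0.25x_D, so x_D = 30.75 / 1.25 = 24.6.
P_D = 168 − 2·24.6 − 24.6 = 94.2.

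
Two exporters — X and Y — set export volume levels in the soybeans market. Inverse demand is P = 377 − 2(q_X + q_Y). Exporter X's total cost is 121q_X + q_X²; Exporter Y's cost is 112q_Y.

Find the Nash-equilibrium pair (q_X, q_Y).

Exporter X's profit: π = q_X(377 − 2(q_X + q_Y)) − 121q_X − q_X².
∂π/∂q_X = 256 − 6q_X − 2q_Y = 0, so q_X = 128/3 − (1/3)q_Y.
For Y: ∂π/∂q_Y = 265 − 4q_Y − 2q_X = 0 ⇒ q_Y = 66.25 − 0.5q_X.
Plugging q_Y into X's best response: q_X = 128/3 − (1/3)(66.25 − 0.5q_X) ⇒ (5/6)q_X = 247/12, so q_X = 24.7.
Then q_Y = 66.25 − 0.5·24.7 = 53.9.

24.7, 53.9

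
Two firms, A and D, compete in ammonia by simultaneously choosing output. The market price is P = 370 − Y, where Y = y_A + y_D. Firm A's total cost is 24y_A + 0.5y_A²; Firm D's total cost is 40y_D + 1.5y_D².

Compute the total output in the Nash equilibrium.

146

Firm A's profit: π = y_A(370 − (y_A + y_D)) − 24y_A − 0.5y_A².
∂π/∂y_A = 346 − 3y_A − y_D = 0, so y_A = 346/3 − (1/3)y_D.
For D: ∂π/∂y_D = 330 − 5y_D − y_A = 0 ⇒ y_D = 66 − 0.2y_A.
Solving the two reaction functions simultaneously: (1 − (−1/3)(−0.2))y_A = 346/3 − (1/3)·66, so (14/15)y_A = 280/3 and y_A = 100.
Then y_D = 66 − 0.2·100 = 46.
Total output: 100 + 46 = 146.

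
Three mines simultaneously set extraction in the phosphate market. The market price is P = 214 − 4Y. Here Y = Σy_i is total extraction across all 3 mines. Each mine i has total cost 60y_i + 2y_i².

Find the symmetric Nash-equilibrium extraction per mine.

7.7

A representative mine's profit is π_i = y_i(214 − 4Y) − 60y_i − 2y_i², with Y = y_i + Σ_{j≠i} y_j.
First-order condition: 154 − 12y_i − 4Σ_{j≠i} y_j = 0.
With identical mines, set every y_j = y: then 154 − 12y − 8y = 0, i.e. y = 154/20 = 7.7.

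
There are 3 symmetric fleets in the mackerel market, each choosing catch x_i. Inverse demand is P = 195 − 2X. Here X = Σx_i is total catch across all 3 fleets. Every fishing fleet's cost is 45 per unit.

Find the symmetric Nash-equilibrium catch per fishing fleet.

A representative fishing fleet's profit is π_i = x_i(195 − 2X) − 45x_i, with X = x_i + Σ_{j≠i} x_j.
First-order condition: 150 − 4x_i − 2Σ_{j≠i} x_j = 0.
Imposing symmetry (x_j = x for all j) turns Σ_{j≠i} x_j into 2x, so 150 = 8x and x = 18.75.

18.75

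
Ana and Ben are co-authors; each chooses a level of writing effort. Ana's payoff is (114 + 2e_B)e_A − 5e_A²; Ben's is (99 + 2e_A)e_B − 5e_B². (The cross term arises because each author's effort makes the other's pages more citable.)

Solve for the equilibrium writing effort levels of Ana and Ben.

Expanding Ana's payoff: 114e_A + 2e_Be_A − 5e_A².
∂π/∂e_A = 114 + 2e_B − 10e_A = 0, so e_A = 11.4 + 0.2e_B.
Likewise for Ben: e_B = 9.9 + 0.2e_A.
Solving the two reaction functions simultaneously: (1 − (0.2)(0.2))e_A = 11.4 + 0.2·9.9, so 0.96e_A = 13.38 and e_A = 13.9375.
Then e_B = 9.9 + 0.2·13.9375 = 12.6875.

13.9375, 12.6875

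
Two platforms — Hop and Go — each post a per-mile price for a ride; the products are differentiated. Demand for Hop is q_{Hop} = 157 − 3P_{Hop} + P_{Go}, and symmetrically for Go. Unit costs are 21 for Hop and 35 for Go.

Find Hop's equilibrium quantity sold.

72.6

Hop's profit: π = (P_{Hop} − 21)(157 − 3P_{Hop} + P_{Go}).
∂π/∂P_{Hop} = 220 − 6P_{Hop} + P_{Go} = 0 ⇒ P_{Hop} = 110/3 + (1/6)P_{Go}.
Similarly P_{Go} = 131/3 + (1/6)P_{Hop}.
Substituting the second reaction function into the first: P_{Hop} = 110/3 + (1/6)(131/3 + (1/6)P_{Hop}), which gives (35/36)P_{Hop} = 791/18 ⇒ P_{Hop} = 45.2.
Then P_{Go} = 131/3 + (1/6)·45.2 = 51.2.
q_{Hop} = 157 − 3·45.2 + 51.2 = 72.6.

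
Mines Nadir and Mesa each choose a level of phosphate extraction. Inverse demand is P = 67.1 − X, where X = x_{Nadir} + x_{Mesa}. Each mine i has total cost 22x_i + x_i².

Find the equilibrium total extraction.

Mine Nadir's profit: π = x_{Nadir}(67.1 − (x_{Nadir} + x_{Mesa})) − 22x_{Nadir} − x_{Nadir}².
∂π/∂x_{Nadir} = 45.1 − 4x_{Nadir} − x_{Mesa} = 0, so x_{Nadir} = 11.275 − 0.25x_{Mesa}.
By symmetry x_{Mesa} = x_{Nadir}; substituting into the reaction function, 1.25x_{Nadir} = 11.275 and x_{Nadir} = 9.02.
Total extraction: 9.02 + 9.02 = 18.04.

18.04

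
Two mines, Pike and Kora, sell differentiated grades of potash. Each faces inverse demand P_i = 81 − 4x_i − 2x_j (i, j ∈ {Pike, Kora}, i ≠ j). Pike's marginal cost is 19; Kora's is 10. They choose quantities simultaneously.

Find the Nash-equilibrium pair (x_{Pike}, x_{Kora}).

Mine Pike's profit: π = x_{Pike}(81 − 4x_{Pike} − 2x_{Kora}) − 19x_{Pike}.
∂π/∂x_{Pike} = 62 − 8x_{Pike} − 2x_{Kora} = 0 ⇒ x_{Pike} = 7.75 − 0.25x_{Kora}.
Similarly x_{Kora} = 8.875 − 0.25x_{Pike}.
Substituting the second reaction function into the first: x_{Pike} = 7.75 − 0.25(8.875 − 0.25x_{Pike}), which gives 0.9375x_{Pike} = 177/32 ⇒ x_{Pike} = 5.9.
Then x_{Kora} = 8.875 − 0.25·5.9 = 7.4.

5.9, 7.4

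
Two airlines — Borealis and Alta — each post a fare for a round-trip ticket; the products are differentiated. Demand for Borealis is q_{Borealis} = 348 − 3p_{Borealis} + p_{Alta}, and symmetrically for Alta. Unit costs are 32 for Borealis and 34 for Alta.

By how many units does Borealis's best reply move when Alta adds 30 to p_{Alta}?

5

Borealis's profit: π = (p_{Borealis} − 32)(348 − 3p_{Borealis} + p_{Alta}).
∂π/∂p_{Borealis} = 444 − 6p_{Borealis} + p_{Alta} = 0 ⇒ p_{Borealis} = 74 + (1/6)p_{Alta}.
The reaction-function slope is 1/6, so a 30-unit rise in p_{Alta} moves p_{Borealis} by 1/6 × 30 = 5. Borealis's best response rises — the actions are strategic complements.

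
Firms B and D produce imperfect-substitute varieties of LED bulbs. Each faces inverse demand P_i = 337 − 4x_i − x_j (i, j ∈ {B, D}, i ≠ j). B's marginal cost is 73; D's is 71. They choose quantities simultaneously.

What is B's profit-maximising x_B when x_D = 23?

30.125

Firm B's profit: π = x_B(337 − 4x_B − x_D) − 73x_B.
∂π/∂x_B = 264 − 8x_B − x_D = 0 ⇒ x_B = 33 − 0.125x_D.
At x_D = 23: x_B = 33 − 0.125·23 = 30.125.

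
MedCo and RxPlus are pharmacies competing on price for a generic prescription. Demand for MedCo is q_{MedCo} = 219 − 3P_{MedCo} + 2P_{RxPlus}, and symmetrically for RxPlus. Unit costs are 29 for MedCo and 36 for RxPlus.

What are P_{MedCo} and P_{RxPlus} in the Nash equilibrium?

77.8125, 80.4375

MedCo's profit: π = (P_{MedCo} − 29)(219 − 3P_{MedCo} + 2P_{RxPlus}).
∂π/∂P_{MedCo} = 306 − 6P_{MedCo} + 2P_{RxPlus} = 0 ⇒ P_{MedCo} = 51 + (1/3)P_{RxPlus}.
Similarly P_{RxPlus} = 54.5 + (1/3)P_{MedCo}.
Plugging P_{RxPlus} into MedCo's best response: P_{MedCo} = 51 + (1/3)(54.5 + (1/3)P_{MedCo}) ⇒ (8/9)P_{MedCo} = 415/6, so P_{MedCo} = 77.8125.
Then P_{RxPlus} = 54.5 + (1/3)·77.8125 = 80.4375.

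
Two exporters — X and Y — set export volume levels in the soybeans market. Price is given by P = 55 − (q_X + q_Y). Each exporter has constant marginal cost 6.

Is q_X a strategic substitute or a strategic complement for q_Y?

Exporter X's profit: π = q_X(55 − (q_X + q_Y)) − 6q_X.
∂π/∂q_X = 49 − 2q_X − q_Y = 0, so q_X = 24.5 − 0.5q_Y.
The best-response slope dq_X/dq_Y = −0.5 < 0: the reaction function is downward-sloping, so the choices are strategic substitutes.

strategic substitutes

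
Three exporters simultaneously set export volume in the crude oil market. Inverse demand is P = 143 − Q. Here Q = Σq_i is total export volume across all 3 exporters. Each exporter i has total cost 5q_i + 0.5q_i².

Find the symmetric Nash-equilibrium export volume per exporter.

A representative exporter's profit is π_i = q_i(143 − Q) − 5q_i − 0.5q_i², with Q = q_i + Σ_{j≠i} q_j.
First-order condition: 138 − 3q_i − Σ_{j≠i} q_j = 0.
In a symmetric equilibrium every exporter chooses the same q, so Σ_{j≠i} q_j = 2q. The condition becomes 138 − 5q = 0, giving q = 138/5 = 27.6.

27.6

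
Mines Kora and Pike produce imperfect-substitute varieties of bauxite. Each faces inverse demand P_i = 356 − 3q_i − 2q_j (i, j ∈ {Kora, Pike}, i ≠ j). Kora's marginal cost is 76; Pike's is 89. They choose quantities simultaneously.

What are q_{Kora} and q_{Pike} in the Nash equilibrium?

Mine Kora's profit: π = q_{Kora}(356 − 3q_{Kora} − 2q_{Pike}) − 76q_{Kora}.
∂π/∂q_{Kora} = 280 − 6q_{Kora} − 2q_{Pike} = 0 ⇒ q_{Kora} = 140/3 − (1/3)q_{Pike}.
Similarly q_{Pike} = 44.5 − (1/3)q_{Kora}.
Substituting the second reaction function into the first: q_{Kora} = 140/3 − (1/3)(44.5 − (1/3)q_{Kora}), which gives (8/9)q_{Kora} = 191/6 ⇒ q_{Kora} = 35.8125.
Then q_{Pike} = 44.5 − (1/3)·35.8125 = 32.5625.

35.8125, 32.5625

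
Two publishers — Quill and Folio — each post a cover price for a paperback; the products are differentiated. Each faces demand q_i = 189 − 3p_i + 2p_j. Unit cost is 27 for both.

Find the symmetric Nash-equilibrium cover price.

67.5

Quill's profit: π = (p_{Quill} − 27)(189 − 3p_{Quill} + 2p_{Folio}).
∂π/∂p_{Quill} = 270 − 6p_{Quill} + 2p_{Folio} = 0 ⇒ p_{Quill} = 45 + (1/3)p_{Folio}.
Setting p_{Quill} = p_{Folio} in the reaction function: p_{Quill} = 45 + (1/3)p_{Quill}, so p_{Quill} = 45 / (2/3) = 67.5.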